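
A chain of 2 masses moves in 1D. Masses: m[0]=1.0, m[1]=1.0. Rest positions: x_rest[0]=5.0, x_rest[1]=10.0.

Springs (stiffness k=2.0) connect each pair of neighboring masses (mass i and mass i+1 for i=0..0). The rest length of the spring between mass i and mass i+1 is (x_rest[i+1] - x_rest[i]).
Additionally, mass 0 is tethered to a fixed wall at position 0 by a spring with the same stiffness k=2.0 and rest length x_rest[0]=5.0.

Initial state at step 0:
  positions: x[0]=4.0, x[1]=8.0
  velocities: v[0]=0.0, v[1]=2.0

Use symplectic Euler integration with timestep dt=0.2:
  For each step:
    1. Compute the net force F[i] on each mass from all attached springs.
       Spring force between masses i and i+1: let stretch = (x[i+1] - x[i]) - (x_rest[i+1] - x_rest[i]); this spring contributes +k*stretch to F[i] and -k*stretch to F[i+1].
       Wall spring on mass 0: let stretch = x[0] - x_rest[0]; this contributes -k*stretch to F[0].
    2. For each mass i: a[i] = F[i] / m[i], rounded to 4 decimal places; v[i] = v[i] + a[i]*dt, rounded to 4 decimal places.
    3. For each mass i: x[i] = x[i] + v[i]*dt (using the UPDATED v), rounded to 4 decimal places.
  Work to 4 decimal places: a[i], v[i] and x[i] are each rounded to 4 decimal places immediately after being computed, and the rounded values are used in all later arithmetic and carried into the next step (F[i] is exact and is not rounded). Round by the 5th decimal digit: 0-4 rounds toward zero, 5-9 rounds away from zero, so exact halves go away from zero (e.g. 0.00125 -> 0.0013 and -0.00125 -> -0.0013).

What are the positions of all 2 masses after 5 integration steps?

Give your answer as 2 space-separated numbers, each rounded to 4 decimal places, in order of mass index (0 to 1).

Answer: 4.6753 10.4624

Derivation:
Step 0: x=[4.0000 8.0000] v=[0.0000 2.0000]
Step 1: x=[4.0000 8.4800] v=[0.0000 2.4000]
Step 2: x=[4.0384 9.0016] v=[0.1920 2.6080]
Step 3: x=[4.1508 9.5261] v=[0.5619 2.6227]
Step 4: x=[4.3611 10.0206] v=[1.0517 2.4726]
Step 5: x=[4.6753 10.4624] v=[1.5711 2.2088]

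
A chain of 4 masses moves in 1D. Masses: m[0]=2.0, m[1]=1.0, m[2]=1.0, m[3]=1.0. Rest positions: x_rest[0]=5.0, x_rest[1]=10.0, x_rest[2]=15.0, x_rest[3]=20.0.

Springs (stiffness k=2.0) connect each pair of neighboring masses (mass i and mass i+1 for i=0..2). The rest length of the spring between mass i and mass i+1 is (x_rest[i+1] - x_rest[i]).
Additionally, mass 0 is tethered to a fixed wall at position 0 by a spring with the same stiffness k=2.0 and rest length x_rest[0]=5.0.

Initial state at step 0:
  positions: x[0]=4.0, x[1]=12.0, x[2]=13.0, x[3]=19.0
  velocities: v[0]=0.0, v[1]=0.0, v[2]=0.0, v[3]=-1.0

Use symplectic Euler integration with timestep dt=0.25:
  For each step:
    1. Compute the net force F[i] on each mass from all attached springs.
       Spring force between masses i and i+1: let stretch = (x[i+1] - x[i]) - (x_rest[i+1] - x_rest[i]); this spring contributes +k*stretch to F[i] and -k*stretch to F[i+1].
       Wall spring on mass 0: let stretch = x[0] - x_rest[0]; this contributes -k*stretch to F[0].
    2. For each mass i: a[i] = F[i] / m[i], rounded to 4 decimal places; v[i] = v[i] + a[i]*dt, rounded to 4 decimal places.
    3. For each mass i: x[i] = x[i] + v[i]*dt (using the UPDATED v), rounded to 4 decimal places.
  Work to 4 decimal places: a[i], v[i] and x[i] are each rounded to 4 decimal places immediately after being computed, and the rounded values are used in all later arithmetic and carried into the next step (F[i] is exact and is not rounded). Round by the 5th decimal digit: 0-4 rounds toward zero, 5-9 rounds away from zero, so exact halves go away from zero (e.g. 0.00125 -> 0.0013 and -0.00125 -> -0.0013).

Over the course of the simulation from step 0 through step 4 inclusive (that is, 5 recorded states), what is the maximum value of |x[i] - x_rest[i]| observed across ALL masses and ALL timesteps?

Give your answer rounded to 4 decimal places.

Step 0: x=[4.0000 12.0000 13.0000 19.0000] v=[0.0000 0.0000 0.0000 -1.0000]
Step 1: x=[4.2500 11.1250 13.6250 18.6250] v=[1.0000 -3.5000 2.5000 -1.5000]
Step 2: x=[4.6641 9.7031 14.5625 18.2500] v=[1.6563 -5.6875 3.7500 -1.5000]
Step 3: x=[5.1016 8.2588 15.3535 18.0391] v=[1.7500 -5.7773 3.1641 -0.8438]
Step 4: x=[5.4176 7.3067 15.5934 18.1175] v=[1.2639 -3.8086 0.9596 0.3134]
Max displacement = 2.6933

Answer: 2.6933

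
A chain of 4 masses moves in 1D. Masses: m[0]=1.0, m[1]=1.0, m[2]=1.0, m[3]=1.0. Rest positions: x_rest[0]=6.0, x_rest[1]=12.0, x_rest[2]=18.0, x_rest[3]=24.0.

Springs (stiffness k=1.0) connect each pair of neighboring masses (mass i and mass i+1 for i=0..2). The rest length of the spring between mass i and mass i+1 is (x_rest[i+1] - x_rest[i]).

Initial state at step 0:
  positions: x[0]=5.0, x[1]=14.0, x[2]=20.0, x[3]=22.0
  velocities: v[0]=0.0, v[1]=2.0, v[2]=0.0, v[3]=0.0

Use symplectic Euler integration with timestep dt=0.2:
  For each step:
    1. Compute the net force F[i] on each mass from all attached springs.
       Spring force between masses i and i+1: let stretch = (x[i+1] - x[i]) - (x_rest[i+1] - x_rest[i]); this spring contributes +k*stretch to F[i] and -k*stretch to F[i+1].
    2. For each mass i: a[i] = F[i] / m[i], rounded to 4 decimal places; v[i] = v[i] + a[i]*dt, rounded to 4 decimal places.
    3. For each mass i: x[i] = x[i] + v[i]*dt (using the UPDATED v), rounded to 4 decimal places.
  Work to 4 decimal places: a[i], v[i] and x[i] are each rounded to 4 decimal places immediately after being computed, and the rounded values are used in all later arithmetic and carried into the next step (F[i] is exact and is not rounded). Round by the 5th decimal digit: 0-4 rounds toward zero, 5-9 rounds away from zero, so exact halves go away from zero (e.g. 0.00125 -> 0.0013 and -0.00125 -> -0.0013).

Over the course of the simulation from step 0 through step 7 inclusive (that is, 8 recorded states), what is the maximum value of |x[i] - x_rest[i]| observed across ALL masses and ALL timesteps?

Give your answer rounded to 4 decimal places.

Answer: 2.4160

Derivation:
Step 0: x=[5.0000 14.0000 20.0000 22.0000] v=[0.0000 2.0000 0.0000 0.0000]
Step 1: x=[5.1200 14.2800 19.8400 22.1600] v=[0.6000 1.4000 -0.8000 0.8000]
Step 2: x=[5.3664 14.4160 19.5504 22.4672] v=[1.2320 0.6800 -1.4480 1.5360]
Step 3: x=[5.7348 14.3954 19.1721 22.8977] v=[1.8419 -0.1030 -1.8915 2.1526]
Step 4: x=[6.2096 14.2194 18.7518 23.4192] v=[2.3740 -0.8798 -2.1017 2.6075]
Step 5: x=[6.7648 13.9043 18.3369 23.9940] v=[2.7760 -1.5753 -2.0747 2.8740]
Step 6: x=[7.3656 13.4810 17.9709 24.5825] v=[3.0039 -2.1167 -1.8298 2.9426]
Step 7: x=[7.9710 12.9926 17.6898 25.1466] v=[3.0270 -2.4418 -1.4055 2.8203]
Max displacement = 2.4160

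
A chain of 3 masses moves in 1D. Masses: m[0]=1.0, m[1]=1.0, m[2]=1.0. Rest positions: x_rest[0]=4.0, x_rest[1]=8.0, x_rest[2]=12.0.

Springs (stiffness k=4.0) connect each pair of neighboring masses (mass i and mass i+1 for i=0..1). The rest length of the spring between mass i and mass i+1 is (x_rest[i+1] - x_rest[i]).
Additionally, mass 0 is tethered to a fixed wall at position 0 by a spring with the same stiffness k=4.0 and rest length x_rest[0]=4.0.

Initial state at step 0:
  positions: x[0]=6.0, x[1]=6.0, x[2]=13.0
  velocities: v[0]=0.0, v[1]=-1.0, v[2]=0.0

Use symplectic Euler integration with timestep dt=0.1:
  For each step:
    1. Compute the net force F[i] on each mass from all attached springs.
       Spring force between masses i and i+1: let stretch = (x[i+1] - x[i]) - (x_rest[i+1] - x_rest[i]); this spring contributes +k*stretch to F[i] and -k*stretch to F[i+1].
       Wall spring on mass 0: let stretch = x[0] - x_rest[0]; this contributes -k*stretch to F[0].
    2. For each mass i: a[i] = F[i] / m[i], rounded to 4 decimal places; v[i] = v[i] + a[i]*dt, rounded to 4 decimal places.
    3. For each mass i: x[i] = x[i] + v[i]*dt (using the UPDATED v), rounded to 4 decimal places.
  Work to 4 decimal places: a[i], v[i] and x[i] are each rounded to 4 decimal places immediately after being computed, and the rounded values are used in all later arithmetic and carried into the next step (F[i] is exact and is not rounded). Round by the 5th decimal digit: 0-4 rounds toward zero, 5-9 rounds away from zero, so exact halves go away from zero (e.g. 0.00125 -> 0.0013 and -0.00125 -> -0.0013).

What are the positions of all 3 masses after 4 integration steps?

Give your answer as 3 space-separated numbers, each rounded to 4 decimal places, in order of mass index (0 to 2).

Answer: 3.9929 7.9553 11.9884

Derivation:
Step 0: x=[6.0000 6.0000 13.0000] v=[0.0000 -1.0000 0.0000]
Step 1: x=[5.7600 6.1800 12.8800] v=[-2.4000 1.8000 -1.2000]
Step 2: x=[5.3064 6.6112 12.6520] v=[-4.5360 4.3120 -2.2800]
Step 3: x=[4.6927 7.2318 12.3424] v=[-6.1366 6.2064 -3.0963]
Step 4: x=[3.9929 7.9553 11.9884] v=[-6.9980 7.2350 -3.5405]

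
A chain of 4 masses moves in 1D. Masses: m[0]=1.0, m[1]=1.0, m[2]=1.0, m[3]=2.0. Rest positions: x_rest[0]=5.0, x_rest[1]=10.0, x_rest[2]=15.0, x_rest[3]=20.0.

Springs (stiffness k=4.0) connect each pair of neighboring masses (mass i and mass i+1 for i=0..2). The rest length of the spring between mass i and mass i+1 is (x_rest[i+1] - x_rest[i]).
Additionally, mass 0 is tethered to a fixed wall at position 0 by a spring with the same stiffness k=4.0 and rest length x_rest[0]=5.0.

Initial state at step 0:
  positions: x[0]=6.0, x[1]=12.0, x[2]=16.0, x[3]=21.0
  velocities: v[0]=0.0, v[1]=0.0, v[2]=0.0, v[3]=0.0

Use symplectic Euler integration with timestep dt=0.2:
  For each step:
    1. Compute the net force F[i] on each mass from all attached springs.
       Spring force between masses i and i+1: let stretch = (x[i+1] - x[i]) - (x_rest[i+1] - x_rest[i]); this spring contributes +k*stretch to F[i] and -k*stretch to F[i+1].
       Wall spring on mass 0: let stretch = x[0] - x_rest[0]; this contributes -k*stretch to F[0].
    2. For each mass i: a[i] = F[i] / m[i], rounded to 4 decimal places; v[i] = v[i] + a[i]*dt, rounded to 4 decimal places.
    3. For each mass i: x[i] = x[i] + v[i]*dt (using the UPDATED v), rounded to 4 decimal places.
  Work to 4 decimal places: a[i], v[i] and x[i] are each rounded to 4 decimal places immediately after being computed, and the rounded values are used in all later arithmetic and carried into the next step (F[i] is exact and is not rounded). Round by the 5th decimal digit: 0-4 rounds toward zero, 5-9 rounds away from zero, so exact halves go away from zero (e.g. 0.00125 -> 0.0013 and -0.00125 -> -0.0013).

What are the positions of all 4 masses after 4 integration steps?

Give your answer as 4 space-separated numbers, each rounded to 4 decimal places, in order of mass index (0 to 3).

Answer: 5.4678 10.2970 16.4214 21.1327

Derivation:
Step 0: x=[6.0000 12.0000 16.0000 21.0000] v=[0.0000 0.0000 0.0000 0.0000]
Step 1: x=[6.0000 11.6800 16.1600 21.0000] v=[0.0000 -1.6000 0.8000 0.0000]
Step 2: x=[5.9488 11.1680 16.3776 21.0128] v=[-0.2560 -2.5600 1.0880 0.0640]
Step 3: x=[5.7809 10.6545 16.5033 21.0548] v=[-0.8397 -2.5677 0.6285 0.2099]
Step 4: x=[5.4678 10.2970 16.4214 21.1327] v=[-1.5655 -1.7875 -0.4093 0.3893]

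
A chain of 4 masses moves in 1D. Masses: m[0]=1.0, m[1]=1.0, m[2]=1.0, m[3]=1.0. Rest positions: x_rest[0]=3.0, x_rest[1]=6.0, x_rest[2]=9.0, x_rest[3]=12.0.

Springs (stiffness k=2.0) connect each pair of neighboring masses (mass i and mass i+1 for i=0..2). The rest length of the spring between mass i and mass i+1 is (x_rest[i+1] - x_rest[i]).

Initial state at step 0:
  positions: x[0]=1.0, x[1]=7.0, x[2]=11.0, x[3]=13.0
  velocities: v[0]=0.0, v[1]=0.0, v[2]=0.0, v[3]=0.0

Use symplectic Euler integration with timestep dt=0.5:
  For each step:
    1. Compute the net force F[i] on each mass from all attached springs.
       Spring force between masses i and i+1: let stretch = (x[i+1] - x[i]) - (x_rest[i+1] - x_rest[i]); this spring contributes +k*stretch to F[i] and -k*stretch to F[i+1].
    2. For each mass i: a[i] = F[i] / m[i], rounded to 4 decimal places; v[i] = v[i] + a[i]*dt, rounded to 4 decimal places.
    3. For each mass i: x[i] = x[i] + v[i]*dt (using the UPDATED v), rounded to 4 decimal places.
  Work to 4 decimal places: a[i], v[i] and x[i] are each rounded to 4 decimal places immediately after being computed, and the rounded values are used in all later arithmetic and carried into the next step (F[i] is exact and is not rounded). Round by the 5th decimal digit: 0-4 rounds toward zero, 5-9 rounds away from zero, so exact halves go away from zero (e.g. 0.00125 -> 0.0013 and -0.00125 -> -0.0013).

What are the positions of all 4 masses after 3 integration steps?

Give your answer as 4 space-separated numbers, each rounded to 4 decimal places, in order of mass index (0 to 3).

Answer: 5.0000 5.7500 8.2500 13.0000

Derivation:
Step 0: x=[1.0000 7.0000 11.0000 13.0000] v=[0.0000 0.0000 0.0000 0.0000]
Step 1: x=[2.5000 6.0000 10.0000 13.5000] v=[3.0000 -2.0000 -2.0000 1.0000]
Step 2: x=[4.2500 5.2500 8.7500 13.7500] v=[3.5000 -1.5000 -2.5000 0.5000]
Step 3: x=[5.0000 5.7500 8.2500 13.0000] v=[1.5000 1.0000 -1.0000 -1.5000]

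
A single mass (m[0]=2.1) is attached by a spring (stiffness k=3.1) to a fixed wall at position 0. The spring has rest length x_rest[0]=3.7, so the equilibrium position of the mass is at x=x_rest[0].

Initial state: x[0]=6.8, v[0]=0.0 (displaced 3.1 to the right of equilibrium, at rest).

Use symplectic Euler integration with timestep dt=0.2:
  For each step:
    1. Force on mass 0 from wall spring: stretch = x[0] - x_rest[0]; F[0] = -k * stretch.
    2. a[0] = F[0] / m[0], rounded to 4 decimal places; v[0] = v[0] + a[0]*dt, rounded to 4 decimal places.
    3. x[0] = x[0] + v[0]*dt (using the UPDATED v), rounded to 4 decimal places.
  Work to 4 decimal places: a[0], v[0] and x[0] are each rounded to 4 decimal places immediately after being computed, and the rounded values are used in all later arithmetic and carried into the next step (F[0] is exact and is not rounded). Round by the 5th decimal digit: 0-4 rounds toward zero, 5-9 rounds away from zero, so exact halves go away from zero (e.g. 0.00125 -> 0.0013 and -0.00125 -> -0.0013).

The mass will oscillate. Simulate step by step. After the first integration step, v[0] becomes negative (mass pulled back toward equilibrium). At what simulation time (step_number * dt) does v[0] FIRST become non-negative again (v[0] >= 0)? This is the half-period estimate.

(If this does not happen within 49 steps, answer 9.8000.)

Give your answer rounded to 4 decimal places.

Answer: 2.6000

Derivation:
Step 0: x=[6.8000] v=[0.0000]
Step 1: x=[6.6170] v=[-0.9152]
Step 2: x=[6.2617] v=[-1.7764]
Step 3: x=[5.7552] v=[-2.5327]
Step 4: x=[5.1273] v=[-3.1395]
Step 5: x=[4.4151] v=[-3.5609]
Step 6: x=[3.6607] v=[-3.7720]
Step 7: x=[2.9086] v=[-3.7604]
Step 8: x=[2.2033] v=[-3.5267]
Step 9: x=[1.5863] v=[-3.0848]
Step 10: x=[1.0941] v=[-2.4608]
Step 11: x=[0.7558] v=[-1.6914]
Step 12: x=[0.5914] v=[-0.8222]
Step 13: x=[0.6105] v=[0.0956]
First v>=0 after going negative at step 13, time=2.6000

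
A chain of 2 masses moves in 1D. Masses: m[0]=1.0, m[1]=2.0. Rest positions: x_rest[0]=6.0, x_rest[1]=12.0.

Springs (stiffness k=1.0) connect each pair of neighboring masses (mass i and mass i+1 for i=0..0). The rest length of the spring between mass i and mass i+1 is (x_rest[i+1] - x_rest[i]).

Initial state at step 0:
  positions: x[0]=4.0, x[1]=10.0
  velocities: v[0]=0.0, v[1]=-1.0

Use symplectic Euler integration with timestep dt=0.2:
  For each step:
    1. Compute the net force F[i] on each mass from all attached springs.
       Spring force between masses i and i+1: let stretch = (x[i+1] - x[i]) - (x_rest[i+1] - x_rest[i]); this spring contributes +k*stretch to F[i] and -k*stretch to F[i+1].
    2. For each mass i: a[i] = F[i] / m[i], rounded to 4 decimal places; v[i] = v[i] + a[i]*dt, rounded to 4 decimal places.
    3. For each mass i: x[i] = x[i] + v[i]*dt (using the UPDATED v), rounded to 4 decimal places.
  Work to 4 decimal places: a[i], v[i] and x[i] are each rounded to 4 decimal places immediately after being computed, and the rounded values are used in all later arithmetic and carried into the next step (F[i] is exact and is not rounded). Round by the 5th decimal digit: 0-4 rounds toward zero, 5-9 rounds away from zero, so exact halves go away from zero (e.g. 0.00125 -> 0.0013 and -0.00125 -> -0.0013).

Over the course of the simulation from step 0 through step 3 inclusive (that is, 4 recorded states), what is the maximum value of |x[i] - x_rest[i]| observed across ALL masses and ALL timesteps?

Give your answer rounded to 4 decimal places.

Answer: 2.5842

Derivation:
Step 0: x=[4.0000 10.0000] v=[0.0000 -1.0000]
Step 1: x=[4.0000 9.8000] v=[0.0000 -1.0000]
Step 2: x=[3.9920 9.6040] v=[-0.0400 -0.9800]
Step 3: x=[3.9685 9.4158] v=[-0.1176 -0.9412]
Max displacement = 2.5842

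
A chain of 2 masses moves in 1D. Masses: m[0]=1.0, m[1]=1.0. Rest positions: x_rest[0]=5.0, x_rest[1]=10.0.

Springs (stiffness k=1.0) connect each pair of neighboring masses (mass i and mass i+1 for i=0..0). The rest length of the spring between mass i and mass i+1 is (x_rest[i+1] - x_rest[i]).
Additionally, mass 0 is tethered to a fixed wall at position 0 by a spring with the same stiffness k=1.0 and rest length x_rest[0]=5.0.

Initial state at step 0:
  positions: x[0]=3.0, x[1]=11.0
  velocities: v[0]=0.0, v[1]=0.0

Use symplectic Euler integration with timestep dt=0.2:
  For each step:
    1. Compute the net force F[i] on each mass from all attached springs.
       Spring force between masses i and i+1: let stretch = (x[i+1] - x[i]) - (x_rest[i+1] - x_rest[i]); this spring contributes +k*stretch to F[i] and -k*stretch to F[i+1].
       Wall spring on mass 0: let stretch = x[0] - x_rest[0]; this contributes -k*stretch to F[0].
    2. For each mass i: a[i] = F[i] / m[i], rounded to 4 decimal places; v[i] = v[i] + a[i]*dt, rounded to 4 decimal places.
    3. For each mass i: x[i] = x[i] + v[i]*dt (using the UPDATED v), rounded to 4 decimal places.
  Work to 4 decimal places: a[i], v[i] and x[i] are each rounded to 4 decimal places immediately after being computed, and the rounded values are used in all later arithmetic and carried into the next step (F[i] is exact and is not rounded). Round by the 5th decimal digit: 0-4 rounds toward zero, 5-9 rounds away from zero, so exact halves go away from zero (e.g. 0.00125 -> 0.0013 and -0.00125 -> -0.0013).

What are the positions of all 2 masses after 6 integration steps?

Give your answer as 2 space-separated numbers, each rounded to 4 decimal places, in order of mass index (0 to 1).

Answer: 5.9168 9.2693

Derivation:
Step 0: x=[3.0000 11.0000] v=[0.0000 0.0000]
Step 1: x=[3.2000 10.8800] v=[1.0000 -0.6000]
Step 2: x=[3.5792 10.6528] v=[1.8960 -1.1360]
Step 3: x=[4.0982 10.3427] v=[2.5949 -1.5507]
Step 4: x=[4.7030 9.9828] v=[3.0242 -1.7996]
Step 5: x=[5.3309 9.6117] v=[3.1396 -1.8556]
Step 6: x=[5.9168 9.2693] v=[2.9296 -1.7118]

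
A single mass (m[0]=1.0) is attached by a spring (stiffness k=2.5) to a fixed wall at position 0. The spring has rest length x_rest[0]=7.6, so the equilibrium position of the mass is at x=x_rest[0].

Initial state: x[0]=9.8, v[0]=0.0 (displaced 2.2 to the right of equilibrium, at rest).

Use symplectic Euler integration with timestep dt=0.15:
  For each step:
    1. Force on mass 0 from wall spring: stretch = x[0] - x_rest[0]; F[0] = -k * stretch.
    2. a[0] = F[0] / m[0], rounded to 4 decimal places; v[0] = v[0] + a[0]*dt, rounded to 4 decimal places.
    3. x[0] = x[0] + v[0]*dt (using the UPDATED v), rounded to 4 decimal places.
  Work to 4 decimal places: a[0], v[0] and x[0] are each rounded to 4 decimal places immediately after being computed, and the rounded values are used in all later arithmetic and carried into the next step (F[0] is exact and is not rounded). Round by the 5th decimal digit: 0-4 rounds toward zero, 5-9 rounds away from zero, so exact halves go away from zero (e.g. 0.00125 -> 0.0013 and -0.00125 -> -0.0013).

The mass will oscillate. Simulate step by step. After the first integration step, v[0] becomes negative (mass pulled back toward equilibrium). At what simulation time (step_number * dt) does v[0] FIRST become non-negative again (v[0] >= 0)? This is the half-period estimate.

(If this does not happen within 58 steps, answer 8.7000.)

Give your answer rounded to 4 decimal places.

Step 0: x=[9.8000] v=[0.0000]
Step 1: x=[9.6763] v=[-0.8250]
Step 2: x=[9.4358] v=[-1.6036]
Step 3: x=[9.0920] v=[-2.2920]
Step 4: x=[8.6643] v=[-2.8515]
Step 5: x=[8.1767] v=[-3.2506]
Step 6: x=[7.6567] v=[-3.4669]
Step 7: x=[7.1335] v=[-3.4882]
Step 8: x=[6.6365] v=[-3.3133]
Step 9: x=[6.1937] v=[-2.9520]
Step 10: x=[5.8300] v=[-2.4246]
Step 11: x=[5.5659] v=[-1.7609]
Step 12: x=[5.4162] v=[-0.9981]
Step 13: x=[5.3893] v=[-0.1792]
Step 14: x=[5.4868] v=[0.6498]
First v>=0 after going negative at step 14, time=2.1000

Answer: 2.1000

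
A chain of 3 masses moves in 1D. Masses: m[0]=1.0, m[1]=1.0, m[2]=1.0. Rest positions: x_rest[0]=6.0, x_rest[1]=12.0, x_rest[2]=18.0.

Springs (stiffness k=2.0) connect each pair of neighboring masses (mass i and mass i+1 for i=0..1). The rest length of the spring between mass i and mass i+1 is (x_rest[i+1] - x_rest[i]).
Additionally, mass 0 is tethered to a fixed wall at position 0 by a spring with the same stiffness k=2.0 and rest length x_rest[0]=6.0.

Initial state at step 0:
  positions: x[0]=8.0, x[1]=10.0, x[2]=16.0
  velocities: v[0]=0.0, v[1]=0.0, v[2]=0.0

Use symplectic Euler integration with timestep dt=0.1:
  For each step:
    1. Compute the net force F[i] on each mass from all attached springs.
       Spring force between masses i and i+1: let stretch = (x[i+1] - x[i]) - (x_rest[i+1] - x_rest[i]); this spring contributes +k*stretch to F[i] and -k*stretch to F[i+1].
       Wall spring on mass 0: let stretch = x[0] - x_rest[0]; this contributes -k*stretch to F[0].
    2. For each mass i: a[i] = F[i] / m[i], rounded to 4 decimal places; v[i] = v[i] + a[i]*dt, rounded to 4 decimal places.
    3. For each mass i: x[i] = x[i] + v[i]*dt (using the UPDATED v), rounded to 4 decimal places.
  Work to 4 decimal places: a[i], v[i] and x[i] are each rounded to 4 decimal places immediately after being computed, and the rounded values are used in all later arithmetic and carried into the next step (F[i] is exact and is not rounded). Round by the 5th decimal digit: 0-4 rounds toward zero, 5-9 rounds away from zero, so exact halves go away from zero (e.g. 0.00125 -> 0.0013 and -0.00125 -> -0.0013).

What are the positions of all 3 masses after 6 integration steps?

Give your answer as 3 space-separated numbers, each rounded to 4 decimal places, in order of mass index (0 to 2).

Step 0: x=[8.0000 10.0000 16.0000] v=[0.0000 0.0000 0.0000]
Step 1: x=[7.8800 10.0800 16.0000] v=[-1.2000 0.8000 0.0000]
Step 2: x=[7.6464 10.2344 16.0016] v=[-2.3360 1.5440 0.0160]
Step 3: x=[7.3116 10.4524 16.0079] v=[-3.3477 2.1798 0.0626]
Step 4: x=[6.8934 10.7187 16.0231] v=[-4.1819 2.6627 0.1515]
Step 5: x=[6.4139 11.0146 16.0522] v=[-4.7955 2.9585 0.2906]
Step 6: x=[5.8981 11.3192 16.1005] v=[-5.1581 3.0459 0.4831]

Answer: 5.8981 11.3192 16.1005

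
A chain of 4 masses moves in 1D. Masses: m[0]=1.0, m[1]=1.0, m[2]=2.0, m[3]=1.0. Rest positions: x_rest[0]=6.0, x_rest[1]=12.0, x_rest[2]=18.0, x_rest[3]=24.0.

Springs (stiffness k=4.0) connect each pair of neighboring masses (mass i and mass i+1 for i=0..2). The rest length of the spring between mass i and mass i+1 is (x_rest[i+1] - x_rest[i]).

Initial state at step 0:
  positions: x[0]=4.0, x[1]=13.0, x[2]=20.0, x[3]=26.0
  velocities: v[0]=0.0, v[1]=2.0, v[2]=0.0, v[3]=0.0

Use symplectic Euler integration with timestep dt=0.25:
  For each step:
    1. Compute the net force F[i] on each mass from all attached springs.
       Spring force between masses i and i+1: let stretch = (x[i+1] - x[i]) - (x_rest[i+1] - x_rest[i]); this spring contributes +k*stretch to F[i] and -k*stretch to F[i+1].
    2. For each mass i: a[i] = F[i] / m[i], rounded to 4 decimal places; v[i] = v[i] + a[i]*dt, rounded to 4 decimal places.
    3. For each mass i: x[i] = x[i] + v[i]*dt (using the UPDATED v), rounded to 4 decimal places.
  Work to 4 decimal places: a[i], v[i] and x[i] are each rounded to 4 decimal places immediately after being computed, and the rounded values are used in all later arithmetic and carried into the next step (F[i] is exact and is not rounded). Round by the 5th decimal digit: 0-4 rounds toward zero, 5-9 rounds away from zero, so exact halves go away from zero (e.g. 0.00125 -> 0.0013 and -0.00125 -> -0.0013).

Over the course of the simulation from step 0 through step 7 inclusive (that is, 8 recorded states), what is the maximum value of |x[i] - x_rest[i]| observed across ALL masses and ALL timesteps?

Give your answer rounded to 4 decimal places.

Step 0: x=[4.0000 13.0000 20.0000 26.0000] v=[0.0000 2.0000 0.0000 0.0000]
Step 1: x=[4.7500 13.0000 19.8750 26.0000] v=[3.0000 0.0000 -0.5000 0.0000]
Step 2: x=[6.0625 12.6563 19.6563 25.9688] v=[5.2500 -1.3750 -0.8750 -0.1250]
Step 3: x=[7.5235 12.4141 19.3516 25.8594] v=[5.8438 -0.9688 -1.2188 -0.4375]
Step 4: x=[8.7071 12.6836 18.9932 25.6231] v=[4.7344 1.0781 -1.4337 -0.9453]
Step 5: x=[9.3848 13.5364 18.6748 25.2293] v=[2.7109 3.4112 -1.2736 -1.5752]
Step 6: x=[9.6004 14.6359 18.5334 24.6969] v=[0.8625 4.3980 -0.5656 -2.1297]
Step 7: x=[9.5749 15.4509 18.6753 24.1236] v=[-0.1020 3.2600 0.5674 -2.2932]
Max displacement = 3.6004

Answer: 3.6004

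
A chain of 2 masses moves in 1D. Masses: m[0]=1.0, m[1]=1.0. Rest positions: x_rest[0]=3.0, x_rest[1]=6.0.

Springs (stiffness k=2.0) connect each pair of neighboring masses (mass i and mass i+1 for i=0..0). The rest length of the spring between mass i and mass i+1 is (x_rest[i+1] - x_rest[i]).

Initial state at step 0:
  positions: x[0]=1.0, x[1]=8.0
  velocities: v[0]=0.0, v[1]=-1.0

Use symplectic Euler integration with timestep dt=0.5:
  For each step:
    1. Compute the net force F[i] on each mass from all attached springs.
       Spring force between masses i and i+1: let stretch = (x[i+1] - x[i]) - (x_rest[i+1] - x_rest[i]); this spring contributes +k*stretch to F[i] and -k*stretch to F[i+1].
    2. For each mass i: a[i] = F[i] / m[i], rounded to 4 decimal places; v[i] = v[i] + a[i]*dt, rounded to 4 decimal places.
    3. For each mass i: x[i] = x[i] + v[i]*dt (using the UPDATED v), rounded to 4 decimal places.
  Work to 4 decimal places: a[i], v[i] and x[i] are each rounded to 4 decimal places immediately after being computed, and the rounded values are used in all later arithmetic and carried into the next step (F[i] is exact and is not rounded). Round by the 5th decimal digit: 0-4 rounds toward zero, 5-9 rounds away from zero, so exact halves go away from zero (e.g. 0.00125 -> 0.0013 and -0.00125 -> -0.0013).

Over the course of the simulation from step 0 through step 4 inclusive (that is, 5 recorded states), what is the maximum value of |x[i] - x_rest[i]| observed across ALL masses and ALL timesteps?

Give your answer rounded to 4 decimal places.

Step 0: x=[1.0000 8.0000] v=[0.0000 -1.0000]
Step 1: x=[3.0000 5.5000] v=[4.0000 -5.0000]
Step 2: x=[4.7500 3.2500] v=[3.5000 -4.5000]
Step 3: x=[4.2500 3.2500] v=[-1.0000 0.0000]
Step 4: x=[1.7500 5.2500] v=[-5.0000 4.0000]
Max displacement = 2.7500

Answer: 2.7500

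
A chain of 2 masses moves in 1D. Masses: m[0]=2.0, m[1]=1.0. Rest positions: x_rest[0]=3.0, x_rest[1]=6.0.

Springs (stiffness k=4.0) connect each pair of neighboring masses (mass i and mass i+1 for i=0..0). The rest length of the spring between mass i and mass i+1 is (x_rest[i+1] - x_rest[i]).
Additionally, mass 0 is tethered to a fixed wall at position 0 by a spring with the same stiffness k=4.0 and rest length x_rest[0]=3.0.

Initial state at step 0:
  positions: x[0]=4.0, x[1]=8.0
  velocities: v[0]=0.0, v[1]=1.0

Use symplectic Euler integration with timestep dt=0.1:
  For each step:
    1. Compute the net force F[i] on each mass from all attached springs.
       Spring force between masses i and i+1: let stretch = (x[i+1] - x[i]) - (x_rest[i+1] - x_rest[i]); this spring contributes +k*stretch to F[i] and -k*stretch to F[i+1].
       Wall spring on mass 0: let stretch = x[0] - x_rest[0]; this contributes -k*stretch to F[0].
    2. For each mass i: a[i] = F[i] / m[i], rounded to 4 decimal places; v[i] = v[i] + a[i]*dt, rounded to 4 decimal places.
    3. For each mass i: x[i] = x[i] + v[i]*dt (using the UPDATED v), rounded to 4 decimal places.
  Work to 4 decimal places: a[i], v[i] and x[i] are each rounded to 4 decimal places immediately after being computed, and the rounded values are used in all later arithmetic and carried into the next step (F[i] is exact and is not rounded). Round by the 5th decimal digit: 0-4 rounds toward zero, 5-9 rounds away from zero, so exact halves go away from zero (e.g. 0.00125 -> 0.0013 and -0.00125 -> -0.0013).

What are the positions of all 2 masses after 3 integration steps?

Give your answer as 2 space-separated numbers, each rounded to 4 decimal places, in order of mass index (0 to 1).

Step 0: x=[4.0000 8.0000] v=[0.0000 1.0000]
Step 1: x=[4.0000 8.0600] v=[0.0000 0.6000]
Step 2: x=[4.0012 8.0776] v=[0.0120 0.1760]
Step 3: x=[4.0039 8.0521] v=[0.0270 -0.2546]

Answer: 4.0039 8.0521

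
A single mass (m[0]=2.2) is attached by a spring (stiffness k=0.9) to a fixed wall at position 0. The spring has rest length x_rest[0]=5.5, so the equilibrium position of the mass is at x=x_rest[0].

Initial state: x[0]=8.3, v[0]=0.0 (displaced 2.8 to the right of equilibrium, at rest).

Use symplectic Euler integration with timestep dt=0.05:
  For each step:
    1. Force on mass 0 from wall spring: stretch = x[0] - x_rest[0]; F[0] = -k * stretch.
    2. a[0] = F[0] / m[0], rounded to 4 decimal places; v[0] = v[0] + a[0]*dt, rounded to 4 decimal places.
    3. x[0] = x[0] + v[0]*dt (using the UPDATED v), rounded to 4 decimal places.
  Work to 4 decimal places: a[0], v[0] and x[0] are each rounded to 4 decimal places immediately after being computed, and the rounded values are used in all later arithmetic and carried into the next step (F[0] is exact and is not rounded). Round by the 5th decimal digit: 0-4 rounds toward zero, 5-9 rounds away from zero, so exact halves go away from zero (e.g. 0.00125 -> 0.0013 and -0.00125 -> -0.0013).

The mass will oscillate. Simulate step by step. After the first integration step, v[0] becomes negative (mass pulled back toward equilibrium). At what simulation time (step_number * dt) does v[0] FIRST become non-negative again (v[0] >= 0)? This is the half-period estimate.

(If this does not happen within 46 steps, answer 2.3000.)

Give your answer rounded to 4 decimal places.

Step 0: x=[8.3000] v=[0.0000]
Step 1: x=[8.2971] v=[-0.0573]
Step 2: x=[8.2914] v=[-0.1145]
Step 3: x=[8.2828] v=[-0.1716]
Step 4: x=[8.2714] v=[-0.2285]
Step 5: x=[8.2571] v=[-0.2852]
Step 6: x=[8.2400] v=[-0.3416]
Step 7: x=[8.2201] v=[-0.3976]
Step 8: x=[8.1974] v=[-0.4532]
Step 9: x=[8.1720] v=[-0.5084]
Step 10: x=[8.1438] v=[-0.5631]
Step 11: x=[8.1129] v=[-0.6172]
Step 12: x=[8.0794] v=[-0.6706]
Step 13: x=[8.0432] v=[-0.7234]
Step 14: x=[8.0044] v=[-0.7754]
Step 15: x=[7.9631] v=[-0.8266]
Step 16: x=[7.9193] v=[-0.8770]
Step 17: x=[7.8730] v=[-0.9265]
Step 18: x=[7.8243] v=[-0.9750]
Step 19: x=[7.7732] v=[-1.0225]
Step 20: x=[7.7198] v=[-1.0690]
Step 21: x=[7.6641] v=[-1.1144]
Step 22: x=[7.6062] v=[-1.1587]
Step 23: x=[7.5461] v=[-1.2018]
Step 24: x=[7.4839] v=[-1.2437]
Step 25: x=[7.4197] v=[-1.2843]
Step 26: x=[7.3535] v=[-1.3236]
Step 27: x=[7.2854] v=[-1.3615]
Step 28: x=[7.2155] v=[-1.3980]
Step 29: x=[7.1438] v=[-1.4331]
Step 30: x=[7.0705] v=[-1.4667]
Step 31: x=[6.9956] v=[-1.4988]
Step 32: x=[6.9191] v=[-1.5294]
Step 33: x=[6.8412] v=[-1.5584]
Step 34: x=[6.7619] v=[-1.5858]
Step 35: x=[6.6813] v=[-1.6116]
Step 36: x=[6.5995] v=[-1.6358]
Step 37: x=[6.5166] v=[-1.6583]
Step 38: x=[6.4326] v=[-1.6791]
Step 39: x=[6.3477] v=[-1.6982]
Step 40: x=[6.2619] v=[-1.7155]
Step 41: x=[6.1753] v=[-1.7311]
Step 42: x=[6.0881] v=[-1.7449]
Step 43: x=[6.0003] v=[-1.7569]
Step 44: x=[5.9119] v=[-1.7671]
Step 45: x=[5.8231] v=[-1.7755]
Step 46: x=[5.7340] v=[-1.7821]
v[0] did not become non-negative within 46 steps; using fallback time=2.3000

Answer: 2.3000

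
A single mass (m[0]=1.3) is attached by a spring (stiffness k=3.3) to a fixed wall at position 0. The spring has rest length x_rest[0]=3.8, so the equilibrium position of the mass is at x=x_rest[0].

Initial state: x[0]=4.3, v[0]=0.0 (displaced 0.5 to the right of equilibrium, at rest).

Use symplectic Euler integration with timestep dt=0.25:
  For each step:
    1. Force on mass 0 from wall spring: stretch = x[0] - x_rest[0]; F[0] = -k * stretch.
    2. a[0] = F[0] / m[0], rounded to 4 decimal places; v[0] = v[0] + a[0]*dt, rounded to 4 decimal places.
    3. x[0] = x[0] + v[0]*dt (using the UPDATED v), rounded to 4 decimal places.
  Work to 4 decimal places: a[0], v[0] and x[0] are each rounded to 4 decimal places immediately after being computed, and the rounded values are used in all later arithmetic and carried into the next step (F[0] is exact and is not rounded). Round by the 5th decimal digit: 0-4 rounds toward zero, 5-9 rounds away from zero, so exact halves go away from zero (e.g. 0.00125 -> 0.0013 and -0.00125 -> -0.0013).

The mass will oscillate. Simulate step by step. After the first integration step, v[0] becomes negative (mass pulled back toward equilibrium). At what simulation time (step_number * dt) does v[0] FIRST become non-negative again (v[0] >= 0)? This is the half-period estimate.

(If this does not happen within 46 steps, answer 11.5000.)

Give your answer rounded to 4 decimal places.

Answer: 2.0000

Derivation:
Step 0: x=[4.3000] v=[0.0000]
Step 1: x=[4.2207] v=[-0.3173]
Step 2: x=[4.0746] v=[-0.5843]
Step 3: x=[3.8850] v=[-0.7586]
Step 4: x=[3.6819] v=[-0.8126]
Step 5: x=[3.4975] v=[-0.7377]
Step 6: x=[3.3611] v=[-0.5457]
Step 7: x=[3.2943] v=[-0.2672]
Step 8: x=[3.3077] v=[0.0537]
First v>=0 after going negative at step 8, time=2.0000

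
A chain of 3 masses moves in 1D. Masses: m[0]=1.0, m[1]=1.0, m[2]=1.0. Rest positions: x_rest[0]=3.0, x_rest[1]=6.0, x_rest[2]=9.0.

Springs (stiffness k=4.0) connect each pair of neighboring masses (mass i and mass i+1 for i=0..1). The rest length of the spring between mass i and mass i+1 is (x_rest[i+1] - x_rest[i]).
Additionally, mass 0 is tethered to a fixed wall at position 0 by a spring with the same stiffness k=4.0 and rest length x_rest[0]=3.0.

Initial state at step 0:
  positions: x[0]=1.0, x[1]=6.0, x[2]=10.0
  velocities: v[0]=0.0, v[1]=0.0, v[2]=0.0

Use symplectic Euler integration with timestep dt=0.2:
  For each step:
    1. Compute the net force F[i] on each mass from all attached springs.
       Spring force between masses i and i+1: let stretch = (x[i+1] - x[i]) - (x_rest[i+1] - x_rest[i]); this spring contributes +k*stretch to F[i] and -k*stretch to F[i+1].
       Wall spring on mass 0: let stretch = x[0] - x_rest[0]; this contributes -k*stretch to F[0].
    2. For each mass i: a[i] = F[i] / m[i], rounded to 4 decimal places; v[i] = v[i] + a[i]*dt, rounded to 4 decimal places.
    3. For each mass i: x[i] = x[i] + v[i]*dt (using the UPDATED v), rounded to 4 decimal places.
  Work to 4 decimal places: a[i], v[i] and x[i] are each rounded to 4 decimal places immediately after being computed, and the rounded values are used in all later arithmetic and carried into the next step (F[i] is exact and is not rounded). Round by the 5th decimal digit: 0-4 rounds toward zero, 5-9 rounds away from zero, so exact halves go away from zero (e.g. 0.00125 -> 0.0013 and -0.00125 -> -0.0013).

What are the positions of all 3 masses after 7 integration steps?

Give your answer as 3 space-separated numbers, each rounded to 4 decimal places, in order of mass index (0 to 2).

Answer: 3.8725 7.0648 7.7834

Derivation:
Step 0: x=[1.0000 6.0000 10.0000] v=[0.0000 0.0000 0.0000]
Step 1: x=[1.6400 5.8400 9.8400] v=[3.2000 -0.8000 -0.8000]
Step 2: x=[2.6896 5.6480 9.5200] v=[5.2480 -0.9600 -1.6000]
Step 3: x=[3.7822 5.6022 9.0605] v=[5.4630 -0.2291 -2.2976]
Step 4: x=[4.5608 5.8185 8.5277] v=[3.8932 1.0815 -2.6642]
Step 5: x=[4.8109 6.2670 8.0414] v=[1.2507 2.2427 -2.4316]
Step 6: x=[4.5243 6.7665 7.7512] v=[-1.4331 2.4973 -1.4511]
Step 7: x=[3.8725 7.0648 7.7834] v=[-3.2588 1.4913 0.1611]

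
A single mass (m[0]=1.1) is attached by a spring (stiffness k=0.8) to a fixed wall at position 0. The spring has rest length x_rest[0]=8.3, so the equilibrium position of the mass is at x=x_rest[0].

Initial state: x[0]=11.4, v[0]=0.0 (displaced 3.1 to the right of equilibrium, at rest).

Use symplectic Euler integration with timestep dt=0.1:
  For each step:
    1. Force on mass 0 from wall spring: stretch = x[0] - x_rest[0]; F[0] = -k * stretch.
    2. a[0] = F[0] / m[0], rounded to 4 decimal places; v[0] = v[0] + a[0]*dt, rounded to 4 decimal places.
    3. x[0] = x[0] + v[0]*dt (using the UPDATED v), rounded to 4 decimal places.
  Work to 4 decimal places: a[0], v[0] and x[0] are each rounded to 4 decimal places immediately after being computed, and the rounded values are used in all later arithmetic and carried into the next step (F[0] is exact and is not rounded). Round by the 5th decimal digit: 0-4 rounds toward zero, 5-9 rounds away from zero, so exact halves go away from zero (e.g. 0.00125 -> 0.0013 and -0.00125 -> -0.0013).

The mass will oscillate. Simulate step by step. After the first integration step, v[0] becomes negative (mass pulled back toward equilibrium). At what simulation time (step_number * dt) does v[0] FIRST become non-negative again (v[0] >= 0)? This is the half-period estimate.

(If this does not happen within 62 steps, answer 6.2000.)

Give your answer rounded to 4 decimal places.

Step 0: x=[11.4000] v=[0.0000]
Step 1: x=[11.3775] v=[-0.2255]
Step 2: x=[11.3326] v=[-0.4493]
Step 3: x=[11.2656] v=[-0.6699]
Step 4: x=[11.1770] v=[-0.8856]
Step 5: x=[11.0675] v=[-1.0948]
Step 6: x=[10.9379] v=[-1.2961]
Step 7: x=[10.7891] v=[-1.4880]
Step 8: x=[10.6222] v=[-1.6690]
Step 9: x=[10.4384] v=[-1.8379]
Step 10: x=[10.2391] v=[-1.9934]
Step 11: x=[10.0257] v=[-2.1344]
Step 12: x=[9.7997] v=[-2.2599]
Step 13: x=[9.5628] v=[-2.3690]
Step 14: x=[9.3167] v=[-2.4608]
Step 15: x=[9.0632] v=[-2.5347]
Step 16: x=[8.8042] v=[-2.5902]
Step 17: x=[8.5415] v=[-2.6269]
Step 18: x=[8.2771] v=[-2.6445]
Step 19: x=[8.0128] v=[-2.6428]
Step 20: x=[7.7506] v=[-2.6219]
Step 21: x=[7.4924] v=[-2.5819]
Step 22: x=[7.2401] v=[-2.5232]
Step 23: x=[6.9955] v=[-2.4461]
Step 24: x=[6.7604] v=[-2.3512]
Step 25: x=[6.5365] v=[-2.2392]
Step 26: x=[6.3254] v=[-2.1110]
Step 27: x=[6.1287] v=[-1.9674]
Step 28: x=[5.9478] v=[-1.8095]
Step 29: x=[5.7840] v=[-1.6384]
Step 30: x=[5.6385] v=[-1.4554]
Step 31: x=[5.5123] v=[-1.2618]
Step 32: x=[5.4064] v=[-1.0591]
Step 33: x=[5.3215] v=[-0.8487]
Step 34: x=[5.2583] v=[-0.6321]
Step 35: x=[5.2172] v=[-0.4109]
Step 36: x=[5.1985] v=[-0.1867]
Step 37: x=[5.2024] v=[0.0389]
First v>=0 after going negative at step 37, time=3.7000

Answer: 3.7000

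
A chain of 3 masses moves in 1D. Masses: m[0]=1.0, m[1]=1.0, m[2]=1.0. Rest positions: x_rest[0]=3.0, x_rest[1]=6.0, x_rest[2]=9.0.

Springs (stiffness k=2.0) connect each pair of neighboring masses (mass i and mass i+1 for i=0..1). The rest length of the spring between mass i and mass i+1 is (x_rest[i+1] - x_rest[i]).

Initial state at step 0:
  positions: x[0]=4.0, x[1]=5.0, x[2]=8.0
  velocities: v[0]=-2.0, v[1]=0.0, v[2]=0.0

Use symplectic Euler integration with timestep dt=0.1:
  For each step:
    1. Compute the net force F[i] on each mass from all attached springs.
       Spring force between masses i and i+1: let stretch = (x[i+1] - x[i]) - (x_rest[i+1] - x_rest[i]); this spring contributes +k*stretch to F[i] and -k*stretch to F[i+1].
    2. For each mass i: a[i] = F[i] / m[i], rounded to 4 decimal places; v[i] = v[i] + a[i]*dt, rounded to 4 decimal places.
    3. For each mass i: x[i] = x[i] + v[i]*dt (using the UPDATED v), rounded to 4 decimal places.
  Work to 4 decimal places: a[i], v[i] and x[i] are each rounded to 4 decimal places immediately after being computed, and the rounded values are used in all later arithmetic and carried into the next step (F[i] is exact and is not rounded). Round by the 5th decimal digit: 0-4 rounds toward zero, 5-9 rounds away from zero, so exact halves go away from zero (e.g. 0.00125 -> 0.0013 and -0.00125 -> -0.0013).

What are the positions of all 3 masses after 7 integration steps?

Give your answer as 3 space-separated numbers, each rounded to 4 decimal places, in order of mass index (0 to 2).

Answer: 1.8703 5.6511 8.0788

Derivation:
Step 0: x=[4.0000 5.0000 8.0000] v=[-2.0000 0.0000 0.0000]
Step 1: x=[3.7600 5.0400 8.0000] v=[-2.4000 0.4000 0.0000]
Step 2: x=[3.4856 5.1136 8.0008] v=[-2.7440 0.7360 0.0080]
Step 3: x=[3.1838 5.2124 8.0039] v=[-3.0184 0.9878 0.0306]
Step 4: x=[2.8625 5.3264 8.0111] v=[-3.2127 1.1404 0.0723]
Step 5: x=[2.5305 5.4449 8.0246] v=[-3.3199 1.1846 0.1354]
Step 6: x=[2.1968 5.5567 8.0466] v=[-3.3370 1.1177 0.2195]
Step 7: x=[1.8703 5.6511 8.0788] v=[-3.2650 0.9437 0.3215]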